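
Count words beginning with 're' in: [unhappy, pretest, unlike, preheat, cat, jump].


Checking each word for prefix 're':
  'unhappy' -> no (count: 0)
  'pretest' -> no (count: 0)
  'unlike' -> no (count: 0)
  'preheat' -> no (count: 0)
  'cat' -> no (count: 0)
  'jump' -> no (count: 0)
Total with prefix 're': 0

0


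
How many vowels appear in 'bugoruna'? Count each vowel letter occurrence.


Scanning each character of 'bugoruna':
  Position 1: 'b' -> consonant (running count: 0)
  Position 2: 'u' -> vowel (running count: 1)
  Position 3: 'g' -> consonant (running count: 1)
  Position 4: 'o' -> vowel (running count: 2)
  Position 5: 'r' -> consonant (running count: 2)
  Position 6: 'u' -> vowel (running count: 3)
  Position 7: 'n' -> consonant (running count: 3)
  Position 8: 'a' -> vowel (running count: 4)
Total vowels: 4

4


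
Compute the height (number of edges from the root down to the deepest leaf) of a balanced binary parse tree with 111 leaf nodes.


In a balanced binary tree with n leaves the deepest leaf is ceil(log2(n)) edges below the root.
log2(111) = 6.7944
ceil(6.7944) = 7
height (edges) = 7

7


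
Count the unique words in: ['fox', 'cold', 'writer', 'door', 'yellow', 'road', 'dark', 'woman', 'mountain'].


Listing all tokens and tracking unique types:
  Token 1: 'fox' -> NEW (unique so far: 1)
  Token 2: 'cold' -> NEW (unique so far: 2)
  Token 3: 'writer' -> NEW (unique so far: 3)
  Token 4: 'door' -> NEW (unique so far: 4)
  Token 5: 'yellow' -> NEW (unique so far: 5)
  Token 6: 'road' -> NEW (unique so far: 6)
  Token 7: 'dark' -> NEW (unique so far: 7)
  Token 8: 'woman' -> NEW (unique so far: 8)
  Token 9: 'mountain' -> NEW (unique so far: 9)
Unique types: ('cold', 'dark', 'door', 'fox', 'mountain', 'road', 'woman', 'writer', 'yellow')
Vocabulary size: 9

9


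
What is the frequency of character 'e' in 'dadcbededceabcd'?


Scanning 'dadcbededceabcd' for 'e':
  Position 5: 'e' -> MATCH (count: 1)
  Position 7: 'e' -> MATCH (count: 2)
  Position 10: 'e' -> MATCH (count: 3)
Total occurrences of 'e': 3

3


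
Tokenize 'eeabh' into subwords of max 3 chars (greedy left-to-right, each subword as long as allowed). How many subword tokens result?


'eeabh' has 5 characters.
Chunking with max size 3:
  Chunk 1: 'eea' (positions 0-2)
  Chunk 2: 'bh' (positions 3-4)
Total chunks: ceil(5 / 3) = 2

2


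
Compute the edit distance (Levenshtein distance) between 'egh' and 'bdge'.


Building DP table for s1='egh' (len 3) and s2='bdge' (len 4):
       b  d  g  e
    0  1  2  3  4
  e 1  1  2  3  3
  g 2  2  2  2  3
  h 3  3  3  3  3
Edit distance = dp[3][4] = 3

3


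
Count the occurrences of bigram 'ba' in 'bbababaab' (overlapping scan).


Scanning 'bbababaab' for bigram 'ba':
  Position 0: 'bb' -> no
  Position 1: 'ba' -> MATCH
  Position 2: 'ab' -> no
  Position 3: 'ba' -> MATCH
  Position 4: 'ab' -> no
  Position 5: 'ba' -> MATCH
  Position 6: 'aa' -> no
  Position 7: 'ab' -> no
Total matches: 3

3


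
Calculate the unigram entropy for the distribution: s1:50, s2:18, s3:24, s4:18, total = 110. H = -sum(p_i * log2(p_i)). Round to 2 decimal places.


Computing entropy H = -sum(p_i * log2(p_i)):
  s1: p = 50/110 = 0.4545, -p*log2(p) = 0.5170
  s2: p = 18/110 = 0.1636, -p*log2(p) = 0.4273
  s3: p = 24/110 = 0.2182, -p*log2(p) = 0.4792
  s4: p = 18/110 = 0.1636, -p*log2(p) = 0.4273
H = sum of terms = 1.8508
Rounded to 2 decimals: 1.85

1.85


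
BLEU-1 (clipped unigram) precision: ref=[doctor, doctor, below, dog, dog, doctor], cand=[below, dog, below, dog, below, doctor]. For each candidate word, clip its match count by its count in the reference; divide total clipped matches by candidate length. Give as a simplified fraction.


Reference word counts: {'below': 1, 'doctor': 3, 'dog': 2}
Checking each candidate word (with clipping):
  'below' -> in reference (ref count 1, used 1/1) -> match (matches: 1)
  'dog' -> in reference (ref count 2, used 1/2) -> match (matches: 2)
  'below' -> ref count 1 already used up (1/1) -> clipped, no match (matches: 2)
  'dog' -> in reference (ref count 2, used 2/2) -> match (matches: 3)
  'below' -> ref count 1 already used up (1/1) -> clipped, no match (matches: 3)
  'doctor' -> in reference (ref count 3, used 1/3) -> match (matches: 4)
Clipped matches: 4, Candidate length: 6
Precision = 4/6 = 2/3

2/3


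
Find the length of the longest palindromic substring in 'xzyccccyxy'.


Scanning 'xzyccccyxy' for palindromic substrings.
Substring at positions 2-7: 'yccccy'.
Check: reverse('yccccy') = 'yccccy' -> palindrome confirmed.
Neighbouring characters ('z' / 'x') break symmetry, so it cannot extend further.
No longer palindromic substring exists; longest length = 6

6


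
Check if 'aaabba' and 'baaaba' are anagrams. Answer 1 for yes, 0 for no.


Sort characters of 'aaabba': 'aaaabb'
Sort characters of 'baaaba': 'aaaabb'
Sorted forms match -> they ARE anagrams
Result: 1

1


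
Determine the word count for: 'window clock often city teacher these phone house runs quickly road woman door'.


Counting words by splitting on spaces:
  Word 1: 'window'
  Word 2: 'clock'
  Word 3: 'often'
  Word 4: 'city'
  Word 5: 'teacher'
  Word 6: 'these'
  Word 7: 'phone'
  Word 8: 'house'
  Word 9: 'runs'
  Word 10: 'quickly'
  Word 11: 'road'
  Word 12: 'woman'
  Word 13: 'door'
Total words: 13

13


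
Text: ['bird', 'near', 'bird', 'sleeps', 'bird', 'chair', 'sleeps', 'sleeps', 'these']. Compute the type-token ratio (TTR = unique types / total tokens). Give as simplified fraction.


Tokens: 9
Unique types: ('bird', 'chair', 'near', 'sleeps', 'these') = 5
TTR = 5/9
Already in lowest terms.

5/9


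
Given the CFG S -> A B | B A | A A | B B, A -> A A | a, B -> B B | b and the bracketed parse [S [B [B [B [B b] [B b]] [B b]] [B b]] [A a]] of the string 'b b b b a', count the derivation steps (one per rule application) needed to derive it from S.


Every bracketed nonterminal node [X ...] in the tree is produced by exactly one rule application.
Reading the tree off as a leftmost derivation:
  Step 1: S  =>  B A   (applied S -> B A)
  Step 2: B A  =>  B B A   (applied B -> B B)
  Step 3: B B A  =>  B B B A   (applied B -> B B)
  Step 4: B B B A  =>  B B B B A   (applied B -> B B)
  Step 5: B B B B A  =>  b B B B A   (applied B -> b)
  Step 6: b B B B A  =>  b b B B A   (applied B -> b)
  Step 7: b b B B A  =>  b b b B A   (applied B -> b)
  Step 8: b b b B A  =>  b b b b A   (applied B -> b)
  Step 9: b b b b A  =>  b b b b a   (applied A -> a)
Final yield: b b b b a
Total rewrite steps: 9

9


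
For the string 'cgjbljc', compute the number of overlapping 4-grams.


String 'cgjbljc' has length L = 7.
Number of overlapping n-grams = L - n + 1
Substituting: 7 - 4 + 1 = 4

4


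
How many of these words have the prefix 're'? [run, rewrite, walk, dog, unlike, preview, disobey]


Checking each word for prefix 're':
  'run' -> no (count: 0)
  'rewrite' -> YES, starts with 're' (count: 1)
  'walk' -> no (count: 1)
  'dog' -> no (count: 1)
  'unlike' -> no (count: 1)
  'preview' -> no (count: 1)
  'disobey' -> no (count: 1)
Total with prefix 're': 1

1


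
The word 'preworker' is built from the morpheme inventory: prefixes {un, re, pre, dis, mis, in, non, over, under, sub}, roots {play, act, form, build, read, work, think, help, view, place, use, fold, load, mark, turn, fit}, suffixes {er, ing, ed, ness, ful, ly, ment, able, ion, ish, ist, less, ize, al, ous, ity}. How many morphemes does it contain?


Segmenting 'preworker' against the inventory:
  'pre' -> prefix (morpheme 1)
  'work' -> root (morpheme 2)
  'er' -> suffix (morpheme 3)
Total morphemes: 3

3


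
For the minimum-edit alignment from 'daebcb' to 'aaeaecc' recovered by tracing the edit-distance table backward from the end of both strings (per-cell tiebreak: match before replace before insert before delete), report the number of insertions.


Edit distance = 4. Backtracking from cell (6, 7) with preference match > replace > insert > delete,
then listing the resulting alignment 'daebcb' -> 'aaeaecc' left to right:
  Step 1: replace d->a
  Step 2: keep 'a'
  Step 3: keep 'e'
  Step 4: insert 'a' [insertion #1]
  Step 5: replace b->e
  Step 6: keep 'c'
  Step 7: replace b->c
Total insertions: 1

1


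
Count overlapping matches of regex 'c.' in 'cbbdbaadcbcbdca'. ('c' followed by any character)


Pattern: c. means 'c' followed by any character.
Scanning 'cbbdbaadcbcbdca' position-by-position:
  Pos 0: window 'cb' -> MATCH
  Pos 1: window 'bb' -> no
  Pos 2: window 'bd' -> no
  Pos 3: window 'db' -> no
  Pos 4: window 'ba' -> no
  Pos 5: window 'aa' -> no
  Pos 6: window 'ad' -> no
  Pos 7: window 'dc' -> no
  Pos 8: window 'cb' -> MATCH
  Pos 9: window 'bc' -> no
  Pos 10: window 'cb' -> MATCH
  Pos 11: window 'bd' -> no
  Pos 12: window 'dc' -> no
  Pos 13: window 'ca' -> MATCH
  Pos 14: window 'a' -> no
Total matches: 4

4


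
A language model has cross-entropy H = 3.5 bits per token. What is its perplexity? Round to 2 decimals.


Perplexity formula: PP = 2^H
H = 3.5
PP = 2^3.5
Decompose: 2^3.5 = 2^3 * 2^0.5 = 2^3 * sqrt(2)
2^3 = 8, sqrt(2) ~ 1.4142136
PP ~ 8 * 1.4142136 = 11.3137088
Rounded to 2 decimals: 11.31

11.31


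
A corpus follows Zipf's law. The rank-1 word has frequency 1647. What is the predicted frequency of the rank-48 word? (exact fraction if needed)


Zipf's law: freq(rank) = f1 / rank
f1 = 1647, rank = 48
freq = 1647 / 48
GCD(1647, 48) = 3
Simplified: 549/16

549/16


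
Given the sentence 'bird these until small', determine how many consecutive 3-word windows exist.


Word trigrams from [4] words:
  Trigram 1: (bird these until)
  Trigram 2: (these until small)
Total word trigrams: 4 - 2 = 2

2


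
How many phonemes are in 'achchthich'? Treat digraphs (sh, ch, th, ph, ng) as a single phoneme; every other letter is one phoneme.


Parsing 'achchthich' greedily, digraphs first:
  'a' -> vowel phoneme (phonemes so far: 1)
  'ch' -> digraph (1 consonant phoneme) (phonemes so far: 2)
  'ch' -> digraph (1 consonant phoneme) (phonemes so far: 3)
  'th' -> digraph (1 consonant phoneme) (phonemes so far: 4)
  'i' -> vowel phoneme (phonemes so far: 5)
  'ch' -> digraph (1 consonant phoneme) (phonemes so far: 6)
Total phonemes: 6

6


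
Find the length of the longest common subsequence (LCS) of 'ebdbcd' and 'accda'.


DP table for LCS of 'ebdbcd' and 'accda':
       a  c  c  d  a
    0  0  0  0  0  0
  e 0  0  0  0  0  0
  b 0  0  0  0  0  0
  d 0  0  0  0  1  1
  b 0  0  0  0  1  1
  c 0  0  1  1  1  1
  d 0  0  1  1  2  2
LCS: 'cd'
LCS length = 2

2


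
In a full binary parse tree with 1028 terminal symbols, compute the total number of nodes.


Leaf nodes (terminals): 1028
Internal nodes = n - 1 = 1028 - 1 = 1027
Total = leaves + internal = 1028 + 1027 = 2055

2055


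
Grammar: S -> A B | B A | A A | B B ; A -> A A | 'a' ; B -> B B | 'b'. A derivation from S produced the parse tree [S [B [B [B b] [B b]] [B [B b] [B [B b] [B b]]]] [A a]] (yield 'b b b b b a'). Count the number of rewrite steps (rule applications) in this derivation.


Every bracketed nonterminal node [X ...] in the tree is produced by exactly one rule application.
Reading the tree off as a leftmost derivation:
  Step 1: S  =>  B A   (applied S -> B A)
  Step 2: B A  =>  B B A   (applied B -> B B)
  Step 3: B B A  =>  B B B A   (applied B -> B B)
  Step 4: B B B A  =>  b B B A   (applied B -> b)
  Step 5: b B B A  =>  b b B A   (applied B -> b)
  Step 6: b b B A  =>  b b B B A   (applied B -> B B)
  Step 7: b b B B A  =>  b b b B A   (applied B -> b)
  Step 8: b b b B A  =>  b b b B B A   (applied B -> B B)
  Step 9: b b b B B A  =>  b b b b B A   (applied B -> b)
  Step 10: b b b b B A  =>  b b b b b A   (applied B -> b)
  Step 11: b b b b b A  =>  b b b b b a   (applied A -> a)
Final yield: b b b b b a
Total rewrite steps: 11

11


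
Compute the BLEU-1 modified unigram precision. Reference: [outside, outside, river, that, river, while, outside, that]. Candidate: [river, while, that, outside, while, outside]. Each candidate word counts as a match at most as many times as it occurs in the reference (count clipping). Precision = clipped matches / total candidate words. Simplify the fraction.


Reference word counts: {'outside': 3, 'river': 2, 'that': 2, 'while': 1}
Checking each candidate word (with clipping):
  'river' -> in reference (ref count 2, used 1/2) -> match (matches: 1)
  'while' -> in reference (ref count 1, used 1/1) -> match (matches: 2)
  'that' -> in reference (ref count 2, used 1/2) -> match (matches: 3)
  'outside' -> in reference (ref count 3, used 1/3) -> match (matches: 4)
  'while' -> ref count 1 already used up (1/1) -> clipped, no match (matches: 4)
  'outside' -> in reference (ref count 3, used 2/3) -> match (matches: 5)
Clipped matches: 5, Candidate length: 6
Precision = 5/6

5/6


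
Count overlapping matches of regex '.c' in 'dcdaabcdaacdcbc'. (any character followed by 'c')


Pattern: .c means any character followed by 'c'.
Scanning 'dcdaabcdaacdcbc' position-by-position:
  Pos 0: window 'dc' -> MATCH
  Pos 1: window 'cd' -> no
  Pos 2: window 'da' -> no
  Pos 3: window 'aa' -> no
  Pos 4: window 'ab' -> no
  Pos 5: window 'bc' -> MATCH
  Pos 6: window 'cd' -> no
  Pos 7: window 'da' -> no
  Pos 8: window 'aa' -> no
  Pos 9: window 'ac' -> MATCH
  Pos 10: window 'cd' -> no
  Pos 11: window 'dc' -> MATCH
  Pos 12: window 'cb' -> no
  Pos 13: window 'bc' -> MATCH
  Pos 14: window 'c' -> no
Total matches: 5

5


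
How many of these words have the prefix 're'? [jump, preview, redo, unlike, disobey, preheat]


Checking each word for prefix 're':
  'jump' -> no (count: 0)
  'preview' -> no (count: 0)
  'redo' -> YES, starts with 're' (count: 1)
  'unlike' -> no (count: 1)
  'disobey' -> no (count: 1)
  'preheat' -> no (count: 1)
Total with prefix 're': 1

1


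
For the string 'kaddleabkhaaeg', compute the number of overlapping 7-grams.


String 'kaddleabkhaaeg' has length L = 14.
Number of overlapping n-grams = L - n + 1
Substituting: 14 - 7 + 1 = 8

8


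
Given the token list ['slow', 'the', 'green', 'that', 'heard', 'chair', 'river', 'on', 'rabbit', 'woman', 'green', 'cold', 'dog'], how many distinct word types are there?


Listing all tokens and tracking unique types:
  Token 1: 'slow' -> NEW (unique so far: 1)
  Token 2: 'the' -> NEW (unique so far: 2)
  Token 3: 'green' -> NEW (unique so far: 3)
  Token 4: 'that' -> NEW (unique so far: 4)
  Token 5: 'heard' -> NEW (unique so far: 5)
  Token 6: 'chair' -> NEW (unique so far: 6)
  Token 7: 'river' -> NEW (unique so far: 7)
  Token 8: 'on' -> NEW (unique so far: 8)
  Token 9: 'rabbit' -> NEW (unique so far: 9)
  Token 10: 'woman' -> NEW (unique so far: 10)
  Token 11: 'green' -> duplicate (unique so far: 10)
  Token 12: 'cold' -> NEW (unique so far: 11)
  Token 13: 'dog' -> NEW (unique so far: 12)
Unique types: ('chair', 'cold', 'dog', 'green', 'heard', 'on', 'rabbit', 'river', 'slow', 'that', 'the', 'woman')
Vocabulary size: 12

12


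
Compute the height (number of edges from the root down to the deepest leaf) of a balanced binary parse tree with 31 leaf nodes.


In a balanced binary tree with n leaves the deepest leaf is ceil(log2(n)) edges below the root.
log2(31) = 4.9542
ceil(4.9542) = 5
height (edges) = 5

5


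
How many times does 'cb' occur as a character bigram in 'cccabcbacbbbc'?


Scanning 'cccabcbacbbbc' for bigram 'cb':
  Position 0: 'cc' -> no
  Position 1: 'cc' -> no
  Position 2: 'ca' -> no
  Position 3: 'ab' -> no
  Position 4: 'bc' -> no
  Position 5: 'cb' -> MATCH
  Position 6: 'ba' -> no
  Position 7: 'ac' -> no
  Position 8: 'cb' -> MATCH
  Position 9: 'bb' -> no
  Position 10: 'bb' -> no
  Position 11: 'bc' -> no
Total matches: 2

2


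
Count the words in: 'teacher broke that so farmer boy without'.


Counting words by splitting on spaces:
  Word 1: 'teacher'
  Word 2: 'broke'
  Word 3: 'that'
  Word 4: 'so'
  Word 5: 'farmer'
  Word 6: 'boy'
  Word 7: 'without'
Total words: 7

7


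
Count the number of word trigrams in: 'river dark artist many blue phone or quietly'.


Word trigrams from [8] words:
  Trigram 1: (river dark artist)
  Trigram 2: (dark artist many)
  Trigram 3: (artist many blue)
  Trigram 4: (many blue phone)
  Trigram 5: (blue phone or)
  Trigram 6: (phone or quietly)
Total word trigrams: 8 - 2 = 6

6


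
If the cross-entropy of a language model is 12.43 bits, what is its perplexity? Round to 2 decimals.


Perplexity formula: PP = 2^H
H = 12.43
PP = 2^12.43
Decompose: 2^12.43 = 2^12 * 2^0.43
2^12 = 4096, 2^0.43 ~ 1.3472336
PP ~ 4096 * 1.3472336 = 5518.2688256
Rounded to 2 decimals: 5518.27

5518.27


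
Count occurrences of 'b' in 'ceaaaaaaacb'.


Scanning 'ceaaaaaaacb' for 'b':
  Position 10: 'b' -> MATCH (count: 1)
Total occurrences of 'b': 1

1


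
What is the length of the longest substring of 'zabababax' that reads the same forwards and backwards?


Scanning 'zabababax' for palindromic substrings.
Substring at positions 1-7: 'abababa'.
Check: reverse('abababa') = 'abababa' -> palindrome confirmed.
Neighbouring characters ('z' / 'x') break symmetry, so it cannot extend further.
No longer palindromic substring exists; longest length = 7

7


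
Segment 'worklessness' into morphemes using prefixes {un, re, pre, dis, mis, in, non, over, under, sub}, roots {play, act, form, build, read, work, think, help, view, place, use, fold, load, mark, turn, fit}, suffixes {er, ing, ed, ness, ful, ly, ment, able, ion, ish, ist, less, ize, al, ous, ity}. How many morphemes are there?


Segmenting 'worklessness' against the inventory:
  'work' -> root (morpheme 1)
  'less' -> suffix (morpheme 2)
  'ness' -> suffix (morpheme 3)
Total morphemes: 3

3


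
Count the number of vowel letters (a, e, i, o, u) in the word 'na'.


Scanning each character of 'na':
  Position 1: 'n' -> consonant (running count: 0)
  Position 2: 'a' -> vowel (running count: 1)
Total vowels: 1

1


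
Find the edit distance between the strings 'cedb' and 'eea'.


Building DP table for s1='cedb' (len 4) and s2='eea' (len 3):
       e  e  a
    0  1  2  3
  c 1  1  2  3
  e 2  1  1  2
  d 3  2  2  2
  b 4  3  3  3
Edit distance = dp[4][3] = 3

3


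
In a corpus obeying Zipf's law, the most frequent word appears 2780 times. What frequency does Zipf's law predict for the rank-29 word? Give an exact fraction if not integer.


Zipf's law: freq(rank) = f1 / rank
f1 = 2780, rank = 29
freq = 2780 / 29
GCD(2780, 29) = 1
Simplified: 2780/29

2780/29


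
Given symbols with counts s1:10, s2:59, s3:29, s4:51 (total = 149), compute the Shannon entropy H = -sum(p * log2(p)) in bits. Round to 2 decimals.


Computing entropy H = -sum(p_i * log2(p_i)):
  s1: p = 10/149 = 0.0671, -p*log2(p) = 0.2616
  s2: p = 59/149 = 0.3960, -p*log2(p) = 0.5292
  s3: p = 29/149 = 0.1946, -p*log2(p) = 0.4596
  s4: p = 51/149 = 0.3423, -p*log2(p) = 0.5294
H = sum of terms = 1.7798
Rounded to 2 decimals: 1.78

1.78


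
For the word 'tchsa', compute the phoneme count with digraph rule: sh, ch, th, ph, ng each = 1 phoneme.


Parsing 'tchsa' greedily, digraphs first:
  't' -> consonant phoneme (phonemes so far: 1)
  'ch' -> digraph (1 consonant phoneme) (phonemes so far: 2)
  's' -> consonant phoneme (phonemes so far: 3)
  'a' -> vowel phoneme (phonemes so far: 4)
Total phonemes: 4

4


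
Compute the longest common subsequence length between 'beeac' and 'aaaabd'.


DP table for LCS of 'beeac' and 'aaaabd':
       a  a  a  a  b  d
    0  0  0  0  0  0  0
  b 0  0  0  0  0  1  1
  e 0  0  0  0  0  1  1
  e 0  0  0  0  0  1  1
  a 0  1  1  1  1  1  1
  c 0  1  1  1  1  1  1
LCS: 'b'
LCS length = 1

1


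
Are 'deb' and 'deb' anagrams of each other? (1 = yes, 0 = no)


Sort characters of 'deb': 'bde'
Sort characters of 'deb': 'bde'
Sorted forms match -> they ARE anagrams
Result: 1

1


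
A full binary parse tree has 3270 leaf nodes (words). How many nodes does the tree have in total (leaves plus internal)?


Leaf nodes (terminals): 3270
Internal nodes = n - 1 = 3270 - 1 = 3269
Total = leaves + internal = 3270 + 3269 = 6539

6539


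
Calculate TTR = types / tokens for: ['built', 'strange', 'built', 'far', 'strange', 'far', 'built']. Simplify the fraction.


Tokens: 7
Unique types: ('built', 'far', 'strange') = 3
TTR = 3/7
Already in lowest terms.

3/7


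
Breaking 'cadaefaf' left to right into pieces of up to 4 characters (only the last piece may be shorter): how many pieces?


'cadaefaf' has 8 characters.
Chunking with max size 4:
  Chunk 1: 'cada' (positions 0-3)
  Chunk 2: 'efaf' (positions 4-7)
Total chunks: ceil(8 / 4) = 2

2


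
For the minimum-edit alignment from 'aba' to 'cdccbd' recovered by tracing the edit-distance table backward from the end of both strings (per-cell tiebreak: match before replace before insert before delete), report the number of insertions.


Edit distance = 5. Backtracking from cell (3, 6) with preference match > replace > insert > delete,
then listing the resulting alignment 'aba' -> 'cdccbd' left to right:
  Step 1: insert 'c' [insertion #1]
  Step 2: insert 'd' [insertion #2]
  Step 3: insert 'c' [insertion #3]
  Step 4: replace a->c
  Step 5: keep 'b'
  Step 6: replace a->d
Total insertions: 3

3


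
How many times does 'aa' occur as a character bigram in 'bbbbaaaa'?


Scanning 'bbbbaaaa' for bigram 'aa':
  Position 0: 'bb' -> no
  Position 1: 'bb' -> no
  Position 2: 'bb' -> no
  Position 3: 'ba' -> no
  Position 4: 'aa' -> MATCH
  Position 5: 'aa' -> MATCH
  Position 6: 'aa' -> MATCH
Total matches: 3

3


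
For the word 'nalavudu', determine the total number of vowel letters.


Scanning each character of 'nalavudu':
  Position 1: 'n' -> consonant (running count: 0)
  Position 2: 'a' -> vowel (running count: 1)
  Position 3: 'l' -> consonant (running count: 1)
  Position 4: 'a' -> vowel (running count: 2)
  Position 5: 'v' -> consonant (running count: 2)
  Position 6: 'u' -> vowel (running count: 3)
  Position 7: 'd' -> consonant (running count: 3)
  Position 8: 'u' -> vowel (running count: 4)
Total vowels: 4

4


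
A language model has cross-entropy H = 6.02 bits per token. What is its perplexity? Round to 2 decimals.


Perplexity formula: PP = 2^H
H = 6.02
PP = 2^6.02
Decompose: 2^6.02 = 2^6 * 2^0.02
2^6 = 64, 2^0.02 ~ 1.0139595
PP ~ 64 * 1.0139595 = 64.8934080
Rounded to 2 decimals: 64.89

64.89


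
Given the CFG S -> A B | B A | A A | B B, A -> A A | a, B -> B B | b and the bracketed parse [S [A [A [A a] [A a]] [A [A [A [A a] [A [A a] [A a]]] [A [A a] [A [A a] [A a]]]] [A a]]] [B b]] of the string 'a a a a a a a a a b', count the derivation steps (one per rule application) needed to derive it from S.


Every bracketed nonterminal node [X ...] in the tree is produced by exactly one rule application.
Reading the tree off as a leftmost derivation:
  Step 1: S  =>  A B   (applied S -> A B)
  Step 2: A B  =>  A A B   (applied A -> A A)
  Step 3: A A B  =>  A A A B   (applied A -> A A)
  Step 4: A A A B  =>  a A A B   (applied A -> a)
  Step 5: a A A B  =>  a a A B   (applied A -> a)
  Step 6: a a A B  =>  a a A A B   (applied A -> A A)
  Step 7: a a A A B  =>  a a A A A B   (applied A -> A A)
  Step 8: a a A A A B  =>  a a A A A A B   (applied A -> A A)
  Step 9: a a A A A A B  =>  a a a A A A B   (applied A -> a)
  Step 10: a a a A A A B  =>  a a a A A A A B   (applied A -> A A)
  Step 11: a a a A A A A B  =>  a a a a A A A B   (applied A -> a)
  Step 12: a a a a A A A B  =>  a a a a a A A B   (applied A -> a)
  Step 13: a a a a a A A B  =>  a a a a a A A A B   (applied A -> A A)
  Step 14: a a a a a A A A B  =>  a a a a a a A A B   (applied A -> a)
  Step 15: a a a a a a A A B  =>  a a a a a a A A A B   (applied A -> A A)
  Step 16: a a a a a a A A A B  =>  a a a a a a a A A B   (applied A -> a)
  Step 17: a a a a a a a A A B  =>  a a a a a a a a A B   (applied A -> a)
  Step 18: a a a a a a a a A B  =>  a a a a a a a a a B   (applied A -> a)
  Step 19: a a a a a a a a a B  =>  a a a a a a a a a b   (applied B -> b)
Final yield: a a a a a a a a a b
Total rewrite steps: 19

19


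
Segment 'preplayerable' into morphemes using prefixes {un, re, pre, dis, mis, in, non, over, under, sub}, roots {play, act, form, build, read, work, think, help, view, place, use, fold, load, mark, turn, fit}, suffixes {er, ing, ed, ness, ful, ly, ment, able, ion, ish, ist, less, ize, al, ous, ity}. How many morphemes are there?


Segmenting 'preplayerable' against the inventory:
  'pre' -> prefix (morpheme 1)
  'play' -> root (morpheme 2)
  'er' -> suffix (morpheme 3)
  'able' -> suffix (morpheme 4)
Total morphemes: 4

4


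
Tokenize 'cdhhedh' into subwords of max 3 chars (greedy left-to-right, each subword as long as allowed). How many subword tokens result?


'cdhhedh' has 7 characters.
Chunking with max size 3:
  Chunk 1: 'cdh' (positions 0-2)
  Chunk 2: 'hed' (positions 3-5)
  Chunk 3: 'h' (positions 6-6)
Total chunks: ceil(7 / 3) = 3

3


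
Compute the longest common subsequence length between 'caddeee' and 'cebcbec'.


DP table for LCS of 'caddeee' and 'cebcbec':
       c  e  b  c  b  e  c
    0  0  0  0  0  0  0  0
  c 0  1  1  1  1  1  1  1
  a 0  1  1  1  1  1  1  1
  d 0  1  1  1  1  1  1  1
  d 0  1  1  1  1  1  1  1
  e 0  1  2  2  2  2  2  2
  e 0  1  2  2  2  2  3  3
  e 0  1  2  2  2  2  3  3
LCS: 'cee'
LCS length = 3

3


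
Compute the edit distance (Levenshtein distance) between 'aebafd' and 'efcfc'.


Building DP table for s1='aebafd' (len 6) and s2='efcfc' (len 5):
       e  f  c  f  c
    0  1  2  3  4  5
  a 1  1  2  3  4  5
  e 2  1  2  3  4  5
  b 3  2  2  3  4  5
  a 4  3  3  3  4  5
  f 5  4  3  4  3  4
  d 6  5  4  4  4  4
Edit distance = dp[6][5] = 4

4


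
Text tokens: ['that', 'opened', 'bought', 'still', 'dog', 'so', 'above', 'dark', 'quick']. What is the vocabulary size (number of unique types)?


Listing all tokens and tracking unique types:
  Token 1: 'that' -> NEW (unique so far: 1)
  Token 2: 'opened' -> NEW (unique so far: 2)
  Token 3: 'bought' -> NEW (unique so far: 3)
  Token 4: 'still' -> NEW (unique so far: 4)
  Token 5: 'dog' -> NEW (unique so far: 5)
  Token 6: 'so' -> NEW (unique so far: 6)
  Token 7: 'above' -> NEW (unique so far: 7)
  Token 8: 'dark' -> NEW (unique so far: 8)
  Token 9: 'quick' -> NEW (unique so far: 9)
Unique types: ('above', 'bought', 'dark', 'dog', 'opened', 'quick', 'so', 'still', 'that')
Vocabulary size: 9

9


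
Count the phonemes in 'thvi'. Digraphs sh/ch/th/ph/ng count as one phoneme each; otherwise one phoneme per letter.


Parsing 'thvi' greedily, digraphs first:
  'th' -> digraph (1 consonant phoneme) (phonemes so far: 1)
  'v' -> consonant phoneme (phonemes so far: 2)
  'i' -> vowel phoneme (phonemes so far: 3)
Total phonemes: 3

3


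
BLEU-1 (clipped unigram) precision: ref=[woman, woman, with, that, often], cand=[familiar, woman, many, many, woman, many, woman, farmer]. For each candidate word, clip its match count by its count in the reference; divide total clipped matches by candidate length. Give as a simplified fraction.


Reference word counts: {'often': 1, 'that': 1, 'with': 1, 'woman': 2}
Checking each candidate word (with clipping):
  'familiar' -> not in reference -> no match (matches: 0)
  'woman' -> in reference (ref count 2, used 1/2) -> match (matches: 1)
  'many' -> not in reference -> no match (matches: 1)
  'many' -> not in reference -> no match (matches: 1)
  'woman' -> in reference (ref count 2, used 2/2) -> match (matches: 2)
  'many' -> not in reference -> no match (matches: 2)
  'woman' -> ref count 2 already used up (2/2) -> clipped, no match (matches: 2)
  'farmer' -> not in reference -> no match (matches: 2)
Clipped matches: 2, Candidate length: 8
Precision = 2/8 = 1/4

1/4


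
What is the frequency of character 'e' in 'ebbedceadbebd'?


Scanning 'ebbedceadbebd' for 'e':
  Position 0: 'e' -> MATCH (count: 1)
  Position 3: 'e' -> MATCH (count: 2)
  Position 6: 'e' -> MATCH (count: 3)
  Position 10: 'e' -> MATCH (count: 4)
Total occurrences of 'e': 4

4


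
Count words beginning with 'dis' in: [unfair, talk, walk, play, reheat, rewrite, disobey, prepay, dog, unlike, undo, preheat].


Checking each word for prefix 'dis':
  'unfair' -> no (count: 0)
  'talk' -> no (count: 0)
  'walk' -> no (count: 0)
  'play' -> no (count: 0)
  'reheat' -> no (count: 0)
  'rewrite' -> no (count: 0)
  'disobey' -> YES, starts with 'dis' (count: 1)
  'prepay' -> no (count: 1)
  'dog' -> no (count: 1)
  'unlike' -> no (count: 1)
  'undo' -> no (count: 1)
  'preheat' -> no (count: 1)
Total with prefix 'dis': 1

1


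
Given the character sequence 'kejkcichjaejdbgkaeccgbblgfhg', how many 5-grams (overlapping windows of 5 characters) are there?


String 'kejkcichjaejdbgkaeccgbblgfhg' has length L = 28.
Number of overlapping n-grams = L - n + 1
Substituting: 28 - 5 + 1 = 24

24


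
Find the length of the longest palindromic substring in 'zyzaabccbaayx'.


Scanning 'zyzaabccbaayx' for palindromic substrings.
Substring at positions 3-10: 'aabccbaa'.
Check: reverse('aabccbaa') = 'aabccbaa' -> palindrome confirmed.
Neighbouring characters ('z' / 'y') break symmetry, so it cannot extend further.
No longer palindromic substring exists; longest length = 8

8


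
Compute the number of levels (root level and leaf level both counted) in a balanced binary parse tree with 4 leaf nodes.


In a balanced binary tree with n leaves the deepest leaf is ceil(log2(n)) edges below the root,
so counting node levels inclusive of root and leaves gives ceil(log2(n)) + 1 levels.
log2(4) = 2.0000
ceil(2.0000) = 2
levels = 2 + 1 = 3

3


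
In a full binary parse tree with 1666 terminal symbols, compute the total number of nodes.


Leaf nodes (terminals): 1666
Internal nodes = n - 1 = 1666 - 1 = 1665
Total = leaves + internal = 1666 + 1665 = 3331

3331


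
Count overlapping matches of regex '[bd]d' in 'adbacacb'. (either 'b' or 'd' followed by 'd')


Pattern: [bd]d means either 'b' or 'd' followed by 'd'.
Scanning 'adbacacb' position-by-position:
  Pos 0: window 'ad' -> no
  Pos 1: window 'db' -> no
  Pos 2: window 'ba' -> no
  Pos 3: window 'ac' -> no
  Pos 4: window 'ca' -> no
  Pos 5: window 'ac' -> no
  Pos 6: window 'cb' -> no
  Pos 7: window 'b' -> no
Total matches: 0

0


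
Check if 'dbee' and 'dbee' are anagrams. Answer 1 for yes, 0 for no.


Sort characters of 'dbee': 'bdee'
Sort characters of 'dbee': 'bdee'
Sorted forms match -> they ARE anagrams
Result: 1

1


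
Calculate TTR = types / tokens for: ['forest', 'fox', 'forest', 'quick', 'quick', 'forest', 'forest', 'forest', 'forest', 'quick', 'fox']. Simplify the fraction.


Tokens: 11
Unique types: ('forest', 'fox', 'quick') = 3
TTR = 3/11
Already in lowest terms.

3/11


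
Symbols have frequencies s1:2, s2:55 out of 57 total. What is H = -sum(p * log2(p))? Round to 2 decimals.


Computing entropy H = -sum(p_i * log2(p_i)):
  s1: p = 2/57 = 0.0351, -p*log2(p) = 0.1696
  s2: p = 55/57 = 0.9649, -p*log2(p) = 0.0497
H = sum of terms = 0.2193
Rounded to 2 decimals: 0.22

0.22


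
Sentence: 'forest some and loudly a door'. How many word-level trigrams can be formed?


Word trigrams from [6] words:
  Trigram 1: (forest some and)
  Trigram 2: (some and loudly)
  Trigram 3: (and loudly a)
  Trigram 4: (loudly a door)
Total word trigrams: 6 - 2 = 4

4


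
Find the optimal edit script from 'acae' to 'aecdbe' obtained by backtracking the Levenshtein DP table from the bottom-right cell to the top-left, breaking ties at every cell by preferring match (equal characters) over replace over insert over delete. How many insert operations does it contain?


Edit distance = 3. Backtracking from cell (4, 6) with preference match > replace > insert > delete,
then listing the resulting alignment 'acae' -> 'aecdbe' left to right:
  Step 1: keep 'a'
  Step 2: insert 'e' [insertion #1]
  Step 3: keep 'c'
  Step 4: insert 'd' [insertion #2]
  Step 5: replace a->b
  Step 6: keep 'e'
Total insertions: 2

2


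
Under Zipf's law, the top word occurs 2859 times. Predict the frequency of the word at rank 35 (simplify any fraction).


Zipf's law: freq(rank) = f1 / rank
f1 = 2859, rank = 35
freq = 2859 / 35
GCD(2859, 35) = 1
Simplified: 2859/35

2859/35


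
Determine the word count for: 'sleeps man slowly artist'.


Counting words by splitting on spaces:
  Word 1: 'sleeps'
  Word 2: 'man'
  Word 3: 'slowly'
  Word 4: 'artist'
Total words: 4

4


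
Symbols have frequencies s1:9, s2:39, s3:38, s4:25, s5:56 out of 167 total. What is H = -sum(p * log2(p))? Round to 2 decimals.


Computing entropy H = -sum(p_i * log2(p_i)):
  s1: p = 9/167 = 0.0539, -p*log2(p) = 0.2271
  s2: p = 39/167 = 0.2335, -p*log2(p) = 0.4900
  s3: p = 38/167 = 0.2275, -p*log2(p) = 0.4860
  s4: p = 25/167 = 0.1497, -p*log2(p) = 0.4102
  s5: p = 56/167 = 0.3353, -p*log2(p) = 0.5286
H = sum of terms = 2.1419
Rounded to 2 decimals: 2.14

2.14


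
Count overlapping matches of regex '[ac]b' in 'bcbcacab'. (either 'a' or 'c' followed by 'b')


Pattern: [ac]b means either 'a' or 'c' followed by 'b'.
Scanning 'bcbcacab' position-by-position:
  Pos 0: window 'bc' -> no
  Pos 1: window 'cb' -> MATCH
  Pos 2: window 'bc' -> no
  Pos 3: window 'ca' -> no
  Pos 4: window 'ac' -> no
  Pos 5: window 'ca' -> no
  Pos 6: window 'ab' -> MATCH
  Pos 7: window 'b' -> no
Total matches: 2

2


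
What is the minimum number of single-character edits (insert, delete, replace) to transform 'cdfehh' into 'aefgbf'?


Building DP table for s1='cdfehh' (len 6) and s2='aefgbf' (len 6):
       a  e  f  g  b  f
    0  1  2  3  4  5  6
  c 1  1  2  3  4  5  6
  d 2  2  2  3  4  5  6
  f 3  3  3  2  3  4  5
  e 4  4  3  3  3  4  5
  h 5  5  4  4  4  4  5
  h 6  6  5  5  5  5  5
Edit distance = dp[6][6] = 5

5


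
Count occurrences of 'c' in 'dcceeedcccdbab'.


Scanning 'dcceeedcccdbab' for 'c':
  Position 1: 'c' -> MATCH (count: 1)
  Position 2: 'c' -> MATCH (count: 2)
  Position 7: 'c' -> MATCH (count: 3)
  Position 8: 'c' -> MATCH (count: 4)
  Position 9: 'c' -> MATCH (count: 5)
Total occurrences of 'c': 5

5


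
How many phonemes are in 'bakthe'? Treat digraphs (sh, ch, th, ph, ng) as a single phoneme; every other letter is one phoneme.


Parsing 'bakthe' greedily, digraphs first:
  'b' -> consonant phoneme (phonemes so far: 1)
  'a' -> vowel phoneme (phonemes so far: 2)
  'k' -> consonant phoneme (phonemes so far: 3)
  'th' -> digraph (1 consonant phoneme) (phonemes so far: 4)
  'e' -> vowel phoneme (phonemes so far: 5)
Total phonemes: 5

5


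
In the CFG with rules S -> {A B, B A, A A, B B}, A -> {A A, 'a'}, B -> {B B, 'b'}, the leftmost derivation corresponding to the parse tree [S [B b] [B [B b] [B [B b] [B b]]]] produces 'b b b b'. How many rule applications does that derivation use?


Every bracketed nonterminal node [X ...] in the tree is produced by exactly one rule application.
Reading the tree off as a leftmost derivation:
  Step 1: S  =>  B B   (applied S -> B B)
  Step 2: B B  =>  b B   (applied B -> b)
  Step 3: b B  =>  b B B   (applied B -> B B)
  Step 4: b B B  =>  b b B   (applied B -> b)
  Step 5: b b B  =>  b b B B   (applied B -> B B)
  Step 6: b b B B  =>  b b b B   (applied B -> b)
  Step 7: b b b B  =>  b b b b   (applied B -> b)
Final yield: b b b b
Total rewrite steps: 7

7


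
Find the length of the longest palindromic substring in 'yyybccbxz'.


Scanning 'yyybccbxz' for palindromic substrings.
Substring at positions 3-6: 'bccb'.
Check: reverse('bccb') = 'bccb' -> palindrome confirmed.
Neighbouring characters ('y' / 'x') break symmetry, so it cannot extend further.
No longer palindromic substring exists; longest length = 4

4


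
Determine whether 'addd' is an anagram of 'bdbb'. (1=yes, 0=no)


Sort characters of 'addd': 'addd'
Sort characters of 'bdbb': 'bbbd'
Sorted forms differ -> they are NOT anagrams
Result: 0

0


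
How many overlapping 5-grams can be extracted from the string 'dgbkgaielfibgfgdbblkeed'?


String 'dgbkgaielfibgfgdbblkeed' has length L = 23.
Number of overlapping n-grams = L - n + 1
Substituting: 23 - 5 + 1 = 19

19


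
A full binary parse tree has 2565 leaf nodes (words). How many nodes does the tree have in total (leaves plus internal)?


Leaf nodes (terminals): 2565
Internal nodes = n - 1 = 2565 - 1 = 2564
Total = leaves + internal = 2565 + 2564 = 5129

5129


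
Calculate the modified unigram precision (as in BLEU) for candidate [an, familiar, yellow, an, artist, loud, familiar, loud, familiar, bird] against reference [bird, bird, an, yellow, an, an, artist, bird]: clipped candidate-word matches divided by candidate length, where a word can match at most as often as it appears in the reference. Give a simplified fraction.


Reference word counts: {'an': 3, 'artist': 1, 'bird': 3, 'yellow': 1}
Checking each candidate word (with clipping):
  'an' -> in reference (ref count 3, used 1/3) -> match (matches: 1)
  'familiar' -> not in reference -> no match (matches: 1)
  'yellow' -> in reference (ref count 1, used 1/1) -> match (matches: 2)
  'an' -> in reference (ref count 3, used 2/3) -> match (matches: 3)
  'artist' -> in reference (ref count 1, used 1/1) -> match (matches: 4)
  'loud' -> not in reference -> no match (matches: 4)
  'familiar' -> not in reference -> no match (matches: 4)
  'loud' -> not in reference -> no match (matches: 4)
  'familiar' -> not in reference -> no match (matches: 4)
  'bird' -> in reference (ref count 3, used 1/3) -> match (matches: 5)
Clipped matches: 5, Candidate length: 10
Precision = 5/10 = 1/2

1/2


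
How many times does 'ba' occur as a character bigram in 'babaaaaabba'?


Scanning 'babaaaaabba' for bigram 'ba':
  Position 0: 'ba' -> MATCH
  Position 1: 'ab' -> no
  Position 2: 'ba' -> MATCH
  Position 3: 'aa' -> no
  Position 4: 'aa' -> no
  Position 5: 'aa' -> no
  Position 6: 'aa' -> no
  Position 7: 'ab' -> no
  Position 8: 'bb' -> no
  Position 9: 'ba' -> MATCH
Total matches: 3

3


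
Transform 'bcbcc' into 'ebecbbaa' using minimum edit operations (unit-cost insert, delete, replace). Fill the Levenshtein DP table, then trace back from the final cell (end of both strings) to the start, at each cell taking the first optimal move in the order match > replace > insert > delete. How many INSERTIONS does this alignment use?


Edit distance = 5. Backtracking from cell (5, 8) with preference match > replace > insert > delete,
then listing the resulting alignment 'bcbcc' -> 'ebecbbaa' left to right:
  Step 1: insert 'e' [insertion #1]
  Step 2: keep 'b'
  Step 3: insert 'e' [insertion #2]
  Step 4: keep 'c'
  Step 5: insert 'b' [insertion #3]
  Step 6: keep 'b'
  Step 7: replace c->a
  Step 8: replace c->a
Total insertions: 3

3


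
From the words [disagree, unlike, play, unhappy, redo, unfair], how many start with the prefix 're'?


Checking each word for prefix 're':
  'disagree' -> no (count: 0)
  'unlike' -> no (count: 0)
  'play' -> no (count: 0)
  'unhappy' -> no (count: 0)
  'redo' -> YES, starts with 're' (count: 1)
  'unfair' -> no (count: 1)
Total with prefix 're': 1

1


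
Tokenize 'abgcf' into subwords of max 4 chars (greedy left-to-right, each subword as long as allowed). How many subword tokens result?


'abgcf' has 5 characters.
Chunking with max size 4:
  Chunk 1: 'abgc' (positions 0-3)
  Chunk 2: 'f' (positions 4-4)
Total chunks: ceil(5 / 4) = 2

2


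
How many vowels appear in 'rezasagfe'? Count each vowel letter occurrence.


Scanning each character of 'rezasagfe':
  Position 1: 'r' -> consonant (running count: 0)
  Position 2: 'e' -> vowel (running count: 1)
  Position 3: 'z' -> consonant (running count: 1)
  Position 4: 'a' -> vowel (running count: 2)
  Position 5: 's' -> consonant (running count: 2)
  Position 6: 'a' -> vowel (running count: 3)
  Position 7: 'g' -> consonant (running count: 3)
  Position 8: 'f' -> consonant (running count: 3)
  Position 9: 'e' -> vowel (running count: 4)
Total vowels: 4

4


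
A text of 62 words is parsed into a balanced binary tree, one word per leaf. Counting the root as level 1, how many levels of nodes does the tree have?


In a balanced binary tree with n leaves the deepest leaf is ceil(log2(n)) edges below the root,
so counting node levels inclusive of root and leaves gives ceil(log2(n)) + 1 levels.
log2(62) = 5.9542
ceil(5.9542) = 6
levels = 6 + 1 = 7

7
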